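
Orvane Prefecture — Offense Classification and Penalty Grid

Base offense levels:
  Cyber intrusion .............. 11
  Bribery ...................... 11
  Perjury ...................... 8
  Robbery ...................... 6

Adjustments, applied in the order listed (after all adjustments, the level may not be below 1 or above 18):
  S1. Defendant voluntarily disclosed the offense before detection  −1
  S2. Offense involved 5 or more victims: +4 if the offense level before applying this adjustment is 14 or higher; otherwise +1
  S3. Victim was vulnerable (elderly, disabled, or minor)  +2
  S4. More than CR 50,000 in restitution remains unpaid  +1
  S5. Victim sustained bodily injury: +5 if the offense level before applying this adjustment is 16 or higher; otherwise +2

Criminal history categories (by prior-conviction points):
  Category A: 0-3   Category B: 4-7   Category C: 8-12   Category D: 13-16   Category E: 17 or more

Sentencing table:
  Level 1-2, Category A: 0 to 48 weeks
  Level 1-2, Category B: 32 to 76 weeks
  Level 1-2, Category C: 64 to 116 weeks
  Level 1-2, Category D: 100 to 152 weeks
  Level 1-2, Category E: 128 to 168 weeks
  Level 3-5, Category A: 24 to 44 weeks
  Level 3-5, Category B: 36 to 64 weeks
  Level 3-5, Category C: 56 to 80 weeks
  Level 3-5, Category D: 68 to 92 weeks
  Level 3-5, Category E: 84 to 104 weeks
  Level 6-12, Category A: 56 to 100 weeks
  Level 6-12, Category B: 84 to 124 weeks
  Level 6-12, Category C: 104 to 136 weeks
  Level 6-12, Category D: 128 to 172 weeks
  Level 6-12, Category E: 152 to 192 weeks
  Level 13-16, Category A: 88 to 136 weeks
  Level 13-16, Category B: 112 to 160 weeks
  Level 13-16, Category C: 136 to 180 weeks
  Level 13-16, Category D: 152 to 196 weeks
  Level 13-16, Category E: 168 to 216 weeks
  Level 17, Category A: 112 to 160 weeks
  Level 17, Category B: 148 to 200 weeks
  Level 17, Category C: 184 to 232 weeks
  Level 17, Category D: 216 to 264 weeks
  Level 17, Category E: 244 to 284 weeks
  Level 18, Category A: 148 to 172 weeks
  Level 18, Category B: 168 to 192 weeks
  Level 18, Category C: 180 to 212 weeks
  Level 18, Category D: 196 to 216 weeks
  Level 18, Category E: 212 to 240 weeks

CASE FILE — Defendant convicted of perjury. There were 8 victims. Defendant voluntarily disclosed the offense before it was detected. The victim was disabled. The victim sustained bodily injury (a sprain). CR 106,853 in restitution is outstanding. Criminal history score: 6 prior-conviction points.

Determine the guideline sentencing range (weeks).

112-160 weeks

Base offense level for perjury: 8.
S1 applies: 8 − 1 = 7.
S2 applies (level before this adjustment is 7 < 14, so +1): 7 + 1 = 8.
S3 applies: 8 + 2 = 10.
S4 applies: 10 + 1 = 11.
S5 applies (level before this adjustment is 11 < 16, so +2): 11 + 2 = 13.
Final offense level: 13.
Criminal history: 6 prior points → Category B (4-7).
Level 13 falls in the 13-16 band.
Grid: Level 13-16 × Category B = 112-160 weeks.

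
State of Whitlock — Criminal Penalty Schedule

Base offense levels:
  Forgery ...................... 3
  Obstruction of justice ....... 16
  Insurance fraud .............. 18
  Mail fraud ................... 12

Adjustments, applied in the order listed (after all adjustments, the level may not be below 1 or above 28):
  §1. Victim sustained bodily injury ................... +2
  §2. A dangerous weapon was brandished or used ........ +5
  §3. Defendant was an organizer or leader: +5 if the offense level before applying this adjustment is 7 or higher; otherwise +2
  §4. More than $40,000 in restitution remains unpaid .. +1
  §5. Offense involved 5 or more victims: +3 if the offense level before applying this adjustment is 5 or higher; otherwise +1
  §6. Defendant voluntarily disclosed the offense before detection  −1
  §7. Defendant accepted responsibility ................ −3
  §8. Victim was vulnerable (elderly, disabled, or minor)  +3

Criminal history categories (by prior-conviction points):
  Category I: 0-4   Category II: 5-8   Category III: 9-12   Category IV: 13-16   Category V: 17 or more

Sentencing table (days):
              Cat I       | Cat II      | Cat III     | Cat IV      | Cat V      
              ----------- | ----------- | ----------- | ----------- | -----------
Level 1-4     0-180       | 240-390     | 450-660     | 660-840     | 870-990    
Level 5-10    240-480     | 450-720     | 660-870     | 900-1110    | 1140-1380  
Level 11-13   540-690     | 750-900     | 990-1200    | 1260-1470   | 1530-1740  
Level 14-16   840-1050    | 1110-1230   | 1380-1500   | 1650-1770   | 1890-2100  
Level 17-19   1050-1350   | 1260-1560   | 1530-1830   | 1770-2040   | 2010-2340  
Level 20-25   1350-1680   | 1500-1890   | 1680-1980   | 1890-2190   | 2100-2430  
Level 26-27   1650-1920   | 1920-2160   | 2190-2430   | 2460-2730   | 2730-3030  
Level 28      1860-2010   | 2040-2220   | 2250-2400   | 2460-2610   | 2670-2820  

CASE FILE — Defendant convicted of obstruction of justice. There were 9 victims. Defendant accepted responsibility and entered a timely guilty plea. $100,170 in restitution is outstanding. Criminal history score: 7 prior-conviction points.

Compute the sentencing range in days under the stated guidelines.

1260-1560 days

Base offense level for obstruction of justice: 16.
§1 does not apply.
§2 does not apply.
§4 applies: 16 + 1 = 17.
§5 applies (level before this adjustment is 17 ≥ 5, so +3): 17 + 3 = 20.
§6 does not apply.
§7 applies: 20 − 3 = 17.
Final offense level: 17.
Criminal history: 7 prior points → Category II (5-8).
Level 17 falls in the 17-19 band.
Grid: Level 17-19 × Category II = 1260-1560 days.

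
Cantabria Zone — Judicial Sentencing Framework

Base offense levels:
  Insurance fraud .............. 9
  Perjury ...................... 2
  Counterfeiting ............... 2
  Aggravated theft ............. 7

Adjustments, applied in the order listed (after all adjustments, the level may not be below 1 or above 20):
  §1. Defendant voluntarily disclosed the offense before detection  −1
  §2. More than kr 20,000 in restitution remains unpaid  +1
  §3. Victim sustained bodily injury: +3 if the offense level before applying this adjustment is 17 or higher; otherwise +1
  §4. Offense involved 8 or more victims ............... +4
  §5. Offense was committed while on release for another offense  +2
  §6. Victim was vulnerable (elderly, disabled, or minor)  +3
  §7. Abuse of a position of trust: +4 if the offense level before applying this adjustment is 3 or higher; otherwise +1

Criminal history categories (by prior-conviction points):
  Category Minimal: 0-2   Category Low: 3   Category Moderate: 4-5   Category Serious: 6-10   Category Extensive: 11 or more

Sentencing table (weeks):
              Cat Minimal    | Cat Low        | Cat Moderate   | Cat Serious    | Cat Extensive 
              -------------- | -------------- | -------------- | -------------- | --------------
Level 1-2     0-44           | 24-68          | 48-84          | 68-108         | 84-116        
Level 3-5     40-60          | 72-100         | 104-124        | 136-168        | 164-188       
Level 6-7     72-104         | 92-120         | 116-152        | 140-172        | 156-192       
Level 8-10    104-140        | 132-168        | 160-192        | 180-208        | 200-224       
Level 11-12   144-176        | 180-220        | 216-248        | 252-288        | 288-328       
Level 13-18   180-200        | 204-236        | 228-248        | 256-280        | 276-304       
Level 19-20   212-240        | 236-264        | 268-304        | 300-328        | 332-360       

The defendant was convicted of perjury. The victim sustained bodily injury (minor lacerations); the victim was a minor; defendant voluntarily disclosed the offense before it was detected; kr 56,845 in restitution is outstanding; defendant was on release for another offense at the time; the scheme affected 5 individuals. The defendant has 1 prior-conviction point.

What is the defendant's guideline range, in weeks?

Base offense level for perjury: 2.
§1 applies: 2 − 1 = 1.
§2 applies: 1 + 1 = 2.
§3 applies (level before this adjustment is 2 < 17, so +1): 2 + 1 = 3.
§4 does not apply.
§5 applies: 3 + 2 = 5.
§6 applies: 5 + 3 = 8.
Final offense level: 8.
Criminal history: 1 prior point → Category Minimal (0-2).
Level 8 falls in the 8-10 band.
Grid: Level 8-10 × Category Minimal = 104-140 weeks.

104-140 weeks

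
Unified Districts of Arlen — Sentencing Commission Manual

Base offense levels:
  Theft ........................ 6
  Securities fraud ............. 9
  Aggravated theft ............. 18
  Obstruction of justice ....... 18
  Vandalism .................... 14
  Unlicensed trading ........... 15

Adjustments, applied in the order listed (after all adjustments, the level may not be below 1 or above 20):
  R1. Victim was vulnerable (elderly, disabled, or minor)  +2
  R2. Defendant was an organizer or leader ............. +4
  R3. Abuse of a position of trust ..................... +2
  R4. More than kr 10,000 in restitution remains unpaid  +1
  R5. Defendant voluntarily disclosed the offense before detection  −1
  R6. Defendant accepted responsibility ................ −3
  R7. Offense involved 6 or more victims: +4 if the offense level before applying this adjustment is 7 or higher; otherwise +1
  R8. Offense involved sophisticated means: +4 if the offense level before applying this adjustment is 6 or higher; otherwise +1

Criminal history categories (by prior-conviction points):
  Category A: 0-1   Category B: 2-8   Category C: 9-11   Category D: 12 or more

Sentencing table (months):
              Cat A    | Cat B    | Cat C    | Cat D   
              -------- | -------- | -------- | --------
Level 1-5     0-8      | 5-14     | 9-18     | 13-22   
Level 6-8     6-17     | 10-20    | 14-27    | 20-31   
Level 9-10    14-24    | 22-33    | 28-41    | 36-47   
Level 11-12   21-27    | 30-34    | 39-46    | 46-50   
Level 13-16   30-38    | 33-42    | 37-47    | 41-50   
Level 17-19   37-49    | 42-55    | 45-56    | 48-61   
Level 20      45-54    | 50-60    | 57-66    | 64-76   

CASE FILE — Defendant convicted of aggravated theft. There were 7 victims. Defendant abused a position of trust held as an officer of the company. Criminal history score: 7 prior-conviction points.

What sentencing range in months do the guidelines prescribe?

50-60 months

Base offense level for aggravated theft: 18.
R1 does not apply.
R3 applies: 18 + 2 = 20.
R6 does not apply.
R7 applies (level before this adjustment is 20 ≥ 7, so +4): 20 + 4 = 24.
R8 does not apply.
Level 24 exceeds the maximum of 20; capped at 20.
Final offense level: 20.
Criminal history: 7 prior points → Category B (2-8).
Level 20 falls in the 20 band.
Grid: Level 20 × Category B = 50-60 months.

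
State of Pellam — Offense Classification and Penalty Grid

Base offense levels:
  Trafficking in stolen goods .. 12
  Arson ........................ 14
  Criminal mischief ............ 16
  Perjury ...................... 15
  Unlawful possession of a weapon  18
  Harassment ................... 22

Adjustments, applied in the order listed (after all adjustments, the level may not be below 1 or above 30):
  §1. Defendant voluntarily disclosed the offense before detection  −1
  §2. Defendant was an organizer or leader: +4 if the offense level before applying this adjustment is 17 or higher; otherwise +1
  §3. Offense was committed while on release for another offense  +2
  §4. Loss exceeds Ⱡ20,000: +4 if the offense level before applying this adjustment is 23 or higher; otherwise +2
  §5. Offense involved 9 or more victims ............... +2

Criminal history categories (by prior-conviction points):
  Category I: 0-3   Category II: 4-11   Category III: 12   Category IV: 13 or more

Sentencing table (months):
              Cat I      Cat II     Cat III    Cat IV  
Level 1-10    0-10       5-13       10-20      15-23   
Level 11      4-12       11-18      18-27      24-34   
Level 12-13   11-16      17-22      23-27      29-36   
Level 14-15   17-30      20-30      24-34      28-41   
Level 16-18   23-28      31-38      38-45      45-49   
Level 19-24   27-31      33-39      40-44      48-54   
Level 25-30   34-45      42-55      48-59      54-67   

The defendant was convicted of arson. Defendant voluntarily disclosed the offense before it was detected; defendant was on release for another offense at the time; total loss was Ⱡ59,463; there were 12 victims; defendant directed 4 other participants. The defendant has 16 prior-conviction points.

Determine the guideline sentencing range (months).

Base offense level for arson: 14.
§1 applies: 14 − 1 = 13.
§2 applies (level before this adjustment is 13 < 17, so +1): 13 + 1 = 14.
§3 applies: 14 + 2 = 16.
§4 applies (level before this adjustment is 16 < 23, so +2): 16 + 2 = 18.
§5 applies: 18 + 2 = 20.
Final offense level: 20.
Criminal history: 16 prior points → Category IV (13+).
Level 20 falls in the 19-24 band.
Grid: Level 19-24 × Category IV = 48-54 months.

48-54 months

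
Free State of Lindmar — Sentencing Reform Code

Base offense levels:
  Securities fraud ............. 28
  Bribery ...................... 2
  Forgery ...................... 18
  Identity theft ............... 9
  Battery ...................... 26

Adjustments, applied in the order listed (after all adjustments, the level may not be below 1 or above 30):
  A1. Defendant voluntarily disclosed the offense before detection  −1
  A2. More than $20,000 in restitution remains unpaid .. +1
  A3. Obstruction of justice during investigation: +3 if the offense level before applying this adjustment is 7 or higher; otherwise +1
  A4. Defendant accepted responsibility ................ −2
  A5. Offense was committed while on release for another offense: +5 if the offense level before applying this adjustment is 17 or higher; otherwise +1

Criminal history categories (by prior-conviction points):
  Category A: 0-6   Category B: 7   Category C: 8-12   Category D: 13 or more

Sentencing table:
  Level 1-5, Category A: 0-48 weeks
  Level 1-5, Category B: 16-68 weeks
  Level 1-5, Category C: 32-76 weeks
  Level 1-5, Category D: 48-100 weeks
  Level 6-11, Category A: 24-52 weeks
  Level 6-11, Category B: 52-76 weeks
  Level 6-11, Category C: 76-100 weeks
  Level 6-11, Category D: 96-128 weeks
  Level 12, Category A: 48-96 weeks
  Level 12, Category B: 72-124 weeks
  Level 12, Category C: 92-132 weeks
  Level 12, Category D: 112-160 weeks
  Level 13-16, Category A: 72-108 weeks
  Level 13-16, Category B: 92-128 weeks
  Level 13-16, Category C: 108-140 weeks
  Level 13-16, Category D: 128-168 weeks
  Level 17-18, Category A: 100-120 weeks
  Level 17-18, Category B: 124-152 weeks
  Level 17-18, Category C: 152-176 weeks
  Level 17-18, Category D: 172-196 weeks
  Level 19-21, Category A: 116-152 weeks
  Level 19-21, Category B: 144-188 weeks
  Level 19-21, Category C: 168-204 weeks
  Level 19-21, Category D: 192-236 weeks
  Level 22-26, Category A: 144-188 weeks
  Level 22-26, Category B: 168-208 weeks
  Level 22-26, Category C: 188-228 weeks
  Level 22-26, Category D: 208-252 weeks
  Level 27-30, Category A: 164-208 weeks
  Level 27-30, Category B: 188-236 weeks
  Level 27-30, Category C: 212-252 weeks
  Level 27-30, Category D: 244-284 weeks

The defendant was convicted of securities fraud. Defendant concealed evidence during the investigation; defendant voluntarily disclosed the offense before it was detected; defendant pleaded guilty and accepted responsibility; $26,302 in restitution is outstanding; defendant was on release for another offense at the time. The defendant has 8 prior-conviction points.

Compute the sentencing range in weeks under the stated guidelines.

212-252 weeks

Base offense level for securities fraud: 28.
A1 applies: 28 − 1 = 27.
A2 applies: 27 + 1 = 28.
A3 applies (level before this adjustment is 28 ≥ 7, so +3): 28 + 3 = 31.
A4 applies: 31 − 2 = 29.
A5 applies (level before this adjustment is 29 ≥ 17, so +5): 29 + 5 = 34.
Level 34 exceeds the maximum of 30; capped at 30.
Final offense level: 30.
Criminal history: 8 prior points → Category C (8-12).
Level 30 falls in the 27-30 band.
Grid: Level 27-30 × Category C = 212-252 weeks.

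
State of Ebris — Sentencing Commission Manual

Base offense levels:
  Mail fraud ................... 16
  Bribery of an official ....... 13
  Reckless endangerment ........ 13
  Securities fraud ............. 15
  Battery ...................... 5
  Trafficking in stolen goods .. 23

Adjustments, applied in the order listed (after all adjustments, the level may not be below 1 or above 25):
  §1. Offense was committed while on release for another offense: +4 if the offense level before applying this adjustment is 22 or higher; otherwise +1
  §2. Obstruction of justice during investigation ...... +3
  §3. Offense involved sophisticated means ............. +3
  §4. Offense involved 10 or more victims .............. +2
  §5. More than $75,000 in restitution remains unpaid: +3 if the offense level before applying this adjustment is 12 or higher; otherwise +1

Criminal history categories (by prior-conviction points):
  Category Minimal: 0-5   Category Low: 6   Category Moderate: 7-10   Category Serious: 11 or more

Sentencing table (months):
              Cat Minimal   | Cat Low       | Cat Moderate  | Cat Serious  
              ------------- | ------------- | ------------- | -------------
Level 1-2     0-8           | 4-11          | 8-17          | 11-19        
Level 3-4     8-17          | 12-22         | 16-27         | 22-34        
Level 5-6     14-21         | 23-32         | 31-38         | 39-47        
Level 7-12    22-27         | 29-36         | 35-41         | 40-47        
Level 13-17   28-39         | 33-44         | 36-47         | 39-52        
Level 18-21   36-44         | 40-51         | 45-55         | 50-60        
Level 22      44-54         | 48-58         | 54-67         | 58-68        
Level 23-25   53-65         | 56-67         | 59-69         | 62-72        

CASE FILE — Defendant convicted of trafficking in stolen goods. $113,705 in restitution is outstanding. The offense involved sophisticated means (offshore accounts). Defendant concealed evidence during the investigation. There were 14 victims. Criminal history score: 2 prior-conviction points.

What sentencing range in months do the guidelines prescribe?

53-65 months

Base offense level for trafficking in stolen goods: 23.
§1 does not apply.
§2 applies: 23 + 3 = 26.
§3 applies: 26 + 3 = 29.
§4 applies: 29 + 2 = 31.
§5 applies (level before this adjustment is 31 ≥ 12, so +3): 31 + 3 = 34.
Level 34 exceeds the maximum of 25; capped at 25.
Final offense level: 25.
Criminal history: 2 prior points → Category Minimal (0-5).
Level 25 falls in the 23-25 band.
Grid: Level 23-25 × Category Minimal = 53-65 months.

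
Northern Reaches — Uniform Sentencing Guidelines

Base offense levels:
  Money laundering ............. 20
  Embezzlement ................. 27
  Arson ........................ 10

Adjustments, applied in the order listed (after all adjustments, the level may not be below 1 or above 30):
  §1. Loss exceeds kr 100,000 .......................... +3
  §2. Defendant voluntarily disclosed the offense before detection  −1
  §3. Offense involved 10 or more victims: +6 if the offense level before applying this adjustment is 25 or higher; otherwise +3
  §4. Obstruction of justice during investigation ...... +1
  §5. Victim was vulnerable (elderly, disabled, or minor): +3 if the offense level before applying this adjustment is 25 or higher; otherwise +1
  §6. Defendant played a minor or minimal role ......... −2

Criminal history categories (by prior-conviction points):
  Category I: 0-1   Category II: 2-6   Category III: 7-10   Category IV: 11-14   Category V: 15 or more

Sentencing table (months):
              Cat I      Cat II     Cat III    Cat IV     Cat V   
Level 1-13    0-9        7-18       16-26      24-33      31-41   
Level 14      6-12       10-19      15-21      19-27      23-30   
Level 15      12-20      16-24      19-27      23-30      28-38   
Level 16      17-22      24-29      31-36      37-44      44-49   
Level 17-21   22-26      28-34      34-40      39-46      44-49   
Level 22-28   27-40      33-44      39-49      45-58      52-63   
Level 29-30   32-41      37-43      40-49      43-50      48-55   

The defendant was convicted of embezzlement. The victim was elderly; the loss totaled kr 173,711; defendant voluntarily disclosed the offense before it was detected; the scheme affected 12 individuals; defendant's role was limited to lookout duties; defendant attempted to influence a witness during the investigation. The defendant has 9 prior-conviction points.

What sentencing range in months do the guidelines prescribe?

Base offense level for embezzlement: 27.
§1 applies: 27 + 3 = 30.
§2 applies: 30 − 1 = 29.
§3 applies (level before this adjustment is 29 ≥ 25, so +6): 29 + 6 = 35.
§4 applies: 35 + 1 = 36.
§5 applies (level before this adjustment is 36 ≥ 25, so +3): 36 + 3 = 39.
§6 applies: 39 − 2 = 37.
Level 37 exceeds the maximum of 30; capped at 30.
Final offense level: 30.
Criminal history: 9 prior points → Category III (7-10).
Level 30 falls in the 29-30 band.
Grid: Level 29-30 × Category III = 40-49 months.

40-49 months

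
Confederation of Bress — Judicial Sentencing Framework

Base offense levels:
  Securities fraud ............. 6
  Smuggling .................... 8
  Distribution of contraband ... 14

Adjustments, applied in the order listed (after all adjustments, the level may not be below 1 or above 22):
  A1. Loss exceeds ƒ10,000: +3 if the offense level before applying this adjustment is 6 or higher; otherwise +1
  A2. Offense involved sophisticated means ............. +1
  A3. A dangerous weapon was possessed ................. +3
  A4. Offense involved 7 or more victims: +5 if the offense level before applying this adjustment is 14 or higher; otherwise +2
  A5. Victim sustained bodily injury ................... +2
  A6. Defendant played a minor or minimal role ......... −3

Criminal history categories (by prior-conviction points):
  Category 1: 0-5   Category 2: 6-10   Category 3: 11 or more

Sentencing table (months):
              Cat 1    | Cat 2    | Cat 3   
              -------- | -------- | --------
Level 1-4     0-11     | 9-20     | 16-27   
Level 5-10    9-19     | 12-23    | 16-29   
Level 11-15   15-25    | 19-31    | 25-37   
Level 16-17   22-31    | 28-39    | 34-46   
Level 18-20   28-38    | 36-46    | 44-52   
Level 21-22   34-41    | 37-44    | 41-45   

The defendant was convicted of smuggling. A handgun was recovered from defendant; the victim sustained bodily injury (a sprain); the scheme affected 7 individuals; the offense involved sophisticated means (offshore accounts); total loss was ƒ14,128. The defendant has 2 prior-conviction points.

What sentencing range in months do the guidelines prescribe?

Base offense level for smuggling: 8.
A1 applies (level before this adjustment is 8 ≥ 6, so +3): 8 + 3 = 11.
A2 applies: 11 + 1 = 12.
A3 applies: 12 + 3 = 15.
A4 applies (level before this adjustment is 15 ≥ 14, so +5): 15 + 5 = 20.
A5 applies: 20 + 2 = 22.
Final offense level: 22.
Criminal history: 2 prior points → Category 1 (0-5).
Level 22 falls in the 21-22 band.
Grid: Level 21-22 × Category 1 = 34-41 months.

34-41 months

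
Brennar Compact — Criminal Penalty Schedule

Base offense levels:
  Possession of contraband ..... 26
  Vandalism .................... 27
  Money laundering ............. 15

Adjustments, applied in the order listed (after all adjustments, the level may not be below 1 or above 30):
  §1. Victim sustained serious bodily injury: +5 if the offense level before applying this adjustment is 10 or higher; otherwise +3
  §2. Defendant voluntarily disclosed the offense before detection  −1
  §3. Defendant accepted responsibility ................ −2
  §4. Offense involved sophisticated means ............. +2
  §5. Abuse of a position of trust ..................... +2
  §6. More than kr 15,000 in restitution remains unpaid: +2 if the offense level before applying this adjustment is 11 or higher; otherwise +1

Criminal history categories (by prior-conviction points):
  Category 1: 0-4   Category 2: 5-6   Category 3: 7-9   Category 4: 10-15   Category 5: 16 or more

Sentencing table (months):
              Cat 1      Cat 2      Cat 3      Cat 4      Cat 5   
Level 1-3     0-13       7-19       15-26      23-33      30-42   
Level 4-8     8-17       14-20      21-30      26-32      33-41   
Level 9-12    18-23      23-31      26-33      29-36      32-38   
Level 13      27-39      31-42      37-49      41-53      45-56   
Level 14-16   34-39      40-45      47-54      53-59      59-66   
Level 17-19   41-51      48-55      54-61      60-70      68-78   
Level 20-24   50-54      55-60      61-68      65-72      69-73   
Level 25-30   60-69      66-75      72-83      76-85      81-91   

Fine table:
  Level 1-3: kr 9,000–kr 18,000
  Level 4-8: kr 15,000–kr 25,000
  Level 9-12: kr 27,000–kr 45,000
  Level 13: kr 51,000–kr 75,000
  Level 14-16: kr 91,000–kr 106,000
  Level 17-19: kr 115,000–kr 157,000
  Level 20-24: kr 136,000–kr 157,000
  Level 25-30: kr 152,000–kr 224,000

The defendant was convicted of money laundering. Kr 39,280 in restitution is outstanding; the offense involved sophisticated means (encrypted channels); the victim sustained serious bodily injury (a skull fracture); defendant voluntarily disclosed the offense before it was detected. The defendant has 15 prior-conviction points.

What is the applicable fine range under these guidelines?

kr 136,000–kr 157,000

Base offense level for money laundering: 15.
§1 applies (level before this adjustment is 15 ≥ 10, so +5): 15 + 5 = 20.
§2 applies: 20 − 1 = 19.
§4 applies: 19 + 2 = 21.
§6 applies (level before this adjustment is 21 ≥ 11, so +2): 21 + 2 = 23.
Final offense level: 23.
Level 23 falls in the 20-24 band.
Fine table: Level 20-24 → kr 136,000–kr 157,000.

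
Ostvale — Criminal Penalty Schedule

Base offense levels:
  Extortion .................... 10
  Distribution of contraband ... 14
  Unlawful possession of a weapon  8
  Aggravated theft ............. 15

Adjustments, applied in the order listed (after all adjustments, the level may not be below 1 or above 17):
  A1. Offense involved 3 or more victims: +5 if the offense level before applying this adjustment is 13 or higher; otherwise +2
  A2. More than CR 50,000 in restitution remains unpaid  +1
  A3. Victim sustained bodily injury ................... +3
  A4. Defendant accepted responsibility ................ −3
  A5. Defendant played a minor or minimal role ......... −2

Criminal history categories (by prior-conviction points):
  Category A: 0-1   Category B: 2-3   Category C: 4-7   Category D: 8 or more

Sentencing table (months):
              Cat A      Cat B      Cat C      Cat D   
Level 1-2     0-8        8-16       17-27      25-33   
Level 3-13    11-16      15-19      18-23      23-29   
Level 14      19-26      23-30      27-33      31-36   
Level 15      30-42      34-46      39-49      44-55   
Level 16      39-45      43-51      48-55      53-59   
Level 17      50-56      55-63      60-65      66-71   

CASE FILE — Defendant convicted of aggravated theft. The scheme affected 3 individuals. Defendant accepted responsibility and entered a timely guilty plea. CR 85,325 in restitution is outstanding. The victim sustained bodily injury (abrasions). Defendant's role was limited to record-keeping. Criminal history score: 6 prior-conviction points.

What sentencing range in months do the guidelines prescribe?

60-65 months

Base offense level for aggravated theft: 15.
A1 applies (level before this adjustment is 15 ≥ 13, so +5): 15 + 5 = 20.
A2 applies: 20 + 1 = 21.
A3 applies: 21 + 3 = 24.
A4 applies: 24 − 3 = 21.
A5 applies: 21 − 2 = 19.
Level 19 exceeds the maximum of 17; capped at 17.
Final offense level: 17.
Criminal history: 6 prior points → Category C (4-7).
Level 17 falls in the 17 band.
Grid: Level 17 × Category C = 60-65 months.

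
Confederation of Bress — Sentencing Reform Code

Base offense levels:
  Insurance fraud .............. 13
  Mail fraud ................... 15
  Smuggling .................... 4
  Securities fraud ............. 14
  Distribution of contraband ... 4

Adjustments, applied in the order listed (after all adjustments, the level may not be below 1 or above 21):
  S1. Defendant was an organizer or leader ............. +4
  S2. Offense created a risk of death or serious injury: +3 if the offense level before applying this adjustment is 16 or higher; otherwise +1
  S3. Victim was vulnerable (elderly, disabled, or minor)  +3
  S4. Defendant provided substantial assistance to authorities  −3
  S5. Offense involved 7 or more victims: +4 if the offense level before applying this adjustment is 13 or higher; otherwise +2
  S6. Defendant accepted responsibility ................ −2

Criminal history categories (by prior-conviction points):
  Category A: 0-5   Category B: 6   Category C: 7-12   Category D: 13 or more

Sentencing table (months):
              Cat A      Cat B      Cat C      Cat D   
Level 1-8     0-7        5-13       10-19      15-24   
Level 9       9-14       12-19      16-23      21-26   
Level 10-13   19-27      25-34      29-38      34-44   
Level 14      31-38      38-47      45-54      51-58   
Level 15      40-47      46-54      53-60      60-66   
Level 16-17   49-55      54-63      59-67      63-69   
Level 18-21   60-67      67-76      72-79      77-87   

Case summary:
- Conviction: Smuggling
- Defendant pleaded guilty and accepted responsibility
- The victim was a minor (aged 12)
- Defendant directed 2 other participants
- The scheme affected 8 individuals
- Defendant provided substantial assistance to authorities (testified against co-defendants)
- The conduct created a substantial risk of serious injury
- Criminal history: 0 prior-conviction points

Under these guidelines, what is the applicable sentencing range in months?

Base offense level for smuggling: 4.
S1 applies: 4 + 4 = 8.
S2 applies (level before this adjustment is 8 < 16, so +1): 8 + 1 = 9.
S3 applies: 9 + 3 = 12.
S4 applies: 12 − 3 = 9.
S5 applies (level before this adjustment is 9 < 13, so +2): 9 + 2 = 11.
S6 applies: 11 − 2 = 9.
Final offense level: 9.
Criminal history: 0 prior points → Category A (0-5).
Level 9 falls in the 9 band.
Grid: Level 9 × Category A = 9-14 months.

9-14 months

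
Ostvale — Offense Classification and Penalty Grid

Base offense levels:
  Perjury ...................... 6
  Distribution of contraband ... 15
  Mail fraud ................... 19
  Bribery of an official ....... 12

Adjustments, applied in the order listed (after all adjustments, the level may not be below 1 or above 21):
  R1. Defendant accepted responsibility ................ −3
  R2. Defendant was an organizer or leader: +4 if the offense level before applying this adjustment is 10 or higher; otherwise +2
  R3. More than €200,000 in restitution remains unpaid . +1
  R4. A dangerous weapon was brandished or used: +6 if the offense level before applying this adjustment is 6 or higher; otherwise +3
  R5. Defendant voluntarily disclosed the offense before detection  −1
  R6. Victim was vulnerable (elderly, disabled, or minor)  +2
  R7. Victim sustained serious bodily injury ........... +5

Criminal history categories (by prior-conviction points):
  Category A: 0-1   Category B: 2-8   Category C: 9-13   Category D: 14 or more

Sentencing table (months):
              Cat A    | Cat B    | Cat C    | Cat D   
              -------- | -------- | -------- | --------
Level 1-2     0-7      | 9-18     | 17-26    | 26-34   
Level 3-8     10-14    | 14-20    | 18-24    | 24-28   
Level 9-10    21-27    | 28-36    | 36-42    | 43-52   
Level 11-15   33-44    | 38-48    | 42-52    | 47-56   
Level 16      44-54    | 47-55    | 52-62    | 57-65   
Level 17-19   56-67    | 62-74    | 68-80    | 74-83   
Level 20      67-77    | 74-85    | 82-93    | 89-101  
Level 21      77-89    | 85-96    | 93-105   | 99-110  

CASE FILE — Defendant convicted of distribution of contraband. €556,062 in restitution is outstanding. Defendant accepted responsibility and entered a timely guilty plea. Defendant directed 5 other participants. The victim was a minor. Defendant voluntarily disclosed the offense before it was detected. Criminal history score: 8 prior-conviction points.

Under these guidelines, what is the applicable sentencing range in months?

62-74 months

Base offense level for distribution of contraband: 15.
R1 applies: 15 − 3 = 12.
R2 applies (level before this adjustment is 12 ≥ 10, so +4): 12 + 4 = 16.
R3 applies: 16 + 1 = 17.
R4 does not apply.
R5 applies: 17 − 1 = 16.
R6 applies: 16 + 2 = 18.
Final offense level: 18.
Criminal history: 8 prior points → Category B (2-8).
Level 18 falls in the 17-19 band.
Grid: Level 17-19 × Category B = 62-74 months.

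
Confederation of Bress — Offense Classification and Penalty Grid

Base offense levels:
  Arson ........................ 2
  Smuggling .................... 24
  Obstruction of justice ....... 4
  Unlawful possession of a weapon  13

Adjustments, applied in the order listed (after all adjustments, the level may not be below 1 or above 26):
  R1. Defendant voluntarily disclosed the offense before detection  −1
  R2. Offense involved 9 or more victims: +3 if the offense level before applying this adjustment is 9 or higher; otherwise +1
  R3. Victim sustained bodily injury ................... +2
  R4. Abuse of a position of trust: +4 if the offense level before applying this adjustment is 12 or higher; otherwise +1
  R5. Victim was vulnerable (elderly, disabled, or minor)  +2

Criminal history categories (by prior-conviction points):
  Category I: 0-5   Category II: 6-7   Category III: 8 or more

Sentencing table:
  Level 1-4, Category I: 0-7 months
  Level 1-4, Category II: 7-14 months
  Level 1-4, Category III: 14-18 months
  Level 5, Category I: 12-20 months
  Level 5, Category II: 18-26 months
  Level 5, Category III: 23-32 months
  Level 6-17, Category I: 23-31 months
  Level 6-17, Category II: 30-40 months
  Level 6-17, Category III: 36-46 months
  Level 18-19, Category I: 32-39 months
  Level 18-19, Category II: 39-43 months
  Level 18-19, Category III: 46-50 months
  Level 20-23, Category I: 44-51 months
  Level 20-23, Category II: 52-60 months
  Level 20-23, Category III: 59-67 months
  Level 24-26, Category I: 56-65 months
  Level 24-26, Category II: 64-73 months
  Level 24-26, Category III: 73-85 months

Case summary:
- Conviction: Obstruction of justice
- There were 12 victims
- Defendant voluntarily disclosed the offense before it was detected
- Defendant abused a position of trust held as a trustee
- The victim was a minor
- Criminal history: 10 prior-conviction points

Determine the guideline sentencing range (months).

Base offense level for obstruction of justice: 4.
R1 applies: 4 − 1 = 3.
R2 applies (level before this adjustment is 3 < 9, so +1): 3 + 1 = 4.
R4 applies (level before this adjustment is 4 < 12, so +1): 4 + 1 = 5.
R5 applies: 5 + 2 = 7.
Final offense level: 7.
Criminal history: 10 prior points → Category III (8+).
Level 7 falls in the 6-17 band.
Grid: Level 6-17 × Category III = 36-46 months.

36-46 months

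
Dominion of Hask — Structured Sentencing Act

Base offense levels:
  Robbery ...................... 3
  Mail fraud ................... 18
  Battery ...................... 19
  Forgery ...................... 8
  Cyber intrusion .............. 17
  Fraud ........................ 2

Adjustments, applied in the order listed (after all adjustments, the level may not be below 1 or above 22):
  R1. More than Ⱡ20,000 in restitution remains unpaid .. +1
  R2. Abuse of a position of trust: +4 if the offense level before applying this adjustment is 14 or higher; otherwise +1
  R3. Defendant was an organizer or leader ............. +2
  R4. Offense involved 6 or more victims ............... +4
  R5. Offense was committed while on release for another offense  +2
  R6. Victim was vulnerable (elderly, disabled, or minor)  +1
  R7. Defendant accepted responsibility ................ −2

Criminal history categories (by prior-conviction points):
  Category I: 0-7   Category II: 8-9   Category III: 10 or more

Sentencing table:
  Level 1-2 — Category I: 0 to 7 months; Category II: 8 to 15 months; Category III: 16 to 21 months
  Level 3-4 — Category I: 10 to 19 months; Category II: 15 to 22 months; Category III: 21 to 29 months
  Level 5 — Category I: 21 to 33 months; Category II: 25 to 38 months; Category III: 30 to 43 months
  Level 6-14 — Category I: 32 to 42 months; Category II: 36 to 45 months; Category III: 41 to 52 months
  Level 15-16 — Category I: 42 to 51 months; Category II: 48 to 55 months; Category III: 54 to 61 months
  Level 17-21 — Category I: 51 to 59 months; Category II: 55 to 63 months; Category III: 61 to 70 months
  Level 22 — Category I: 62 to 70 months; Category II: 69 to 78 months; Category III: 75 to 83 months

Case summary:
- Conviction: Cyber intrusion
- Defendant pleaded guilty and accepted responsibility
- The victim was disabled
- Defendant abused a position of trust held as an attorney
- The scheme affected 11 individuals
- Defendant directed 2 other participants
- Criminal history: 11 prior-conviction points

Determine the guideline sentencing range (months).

75-83 months

Base offense level for cyber intrusion: 17.
R2 applies (level before this adjustment is 17 ≥ 14, so +4): 17 + 4 = 21.
R3 applies: 21 + 2 = 23.
R4 applies: 23 + 4 = 27.
R5 does not apply.
R6 applies: 27 + 1 = 28.
R7 applies: 28 − 2 = 26.
Level 26 exceeds the maximum of 22; capped at 22.
Final offense level: 22.
Criminal history: 11 prior points → Category III (10+).
Level 22 falls in the 22 band.
Grid: Level 22 × Category III = 75-83 months.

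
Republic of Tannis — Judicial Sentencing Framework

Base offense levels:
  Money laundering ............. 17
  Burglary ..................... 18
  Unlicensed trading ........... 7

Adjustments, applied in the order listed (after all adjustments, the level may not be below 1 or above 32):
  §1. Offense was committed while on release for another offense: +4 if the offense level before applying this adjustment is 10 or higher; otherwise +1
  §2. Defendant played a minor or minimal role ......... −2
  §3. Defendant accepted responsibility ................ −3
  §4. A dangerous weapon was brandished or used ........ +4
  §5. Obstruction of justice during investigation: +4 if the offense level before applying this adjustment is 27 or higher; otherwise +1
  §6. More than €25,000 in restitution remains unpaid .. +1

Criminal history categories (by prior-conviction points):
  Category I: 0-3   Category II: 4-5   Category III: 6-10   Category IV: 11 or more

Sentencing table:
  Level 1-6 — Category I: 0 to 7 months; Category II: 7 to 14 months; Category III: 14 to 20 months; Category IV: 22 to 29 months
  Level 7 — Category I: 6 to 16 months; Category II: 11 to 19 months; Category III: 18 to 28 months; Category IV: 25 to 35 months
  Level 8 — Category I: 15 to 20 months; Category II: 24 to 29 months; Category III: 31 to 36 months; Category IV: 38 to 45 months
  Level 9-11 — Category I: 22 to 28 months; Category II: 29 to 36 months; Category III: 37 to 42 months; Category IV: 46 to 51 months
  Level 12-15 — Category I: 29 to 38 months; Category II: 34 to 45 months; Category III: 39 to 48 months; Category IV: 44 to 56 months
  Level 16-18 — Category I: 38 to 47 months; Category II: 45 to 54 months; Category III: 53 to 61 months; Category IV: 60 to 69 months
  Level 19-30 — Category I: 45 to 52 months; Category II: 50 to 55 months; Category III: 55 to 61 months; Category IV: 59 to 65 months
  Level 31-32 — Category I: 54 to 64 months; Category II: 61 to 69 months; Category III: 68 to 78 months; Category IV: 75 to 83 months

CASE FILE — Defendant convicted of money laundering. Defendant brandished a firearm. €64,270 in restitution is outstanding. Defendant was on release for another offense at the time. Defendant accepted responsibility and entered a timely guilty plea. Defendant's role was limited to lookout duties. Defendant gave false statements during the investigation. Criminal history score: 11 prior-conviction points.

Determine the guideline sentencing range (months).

Base offense level for money laundering: 17.
§1 applies (level before this adjustment is 17 ≥ 10, so +4): 17 + 4 = 21.
§2 applies: 21 − 2 = 19.
§3 applies: 19 − 3 = 16.
§4 applies: 16 + 4 = 20.
§5 applies (level before this adjustment is 20 < 27, so +1): 20 + 1 = 21.
§6 applies: 21 + 1 = 22.
Final offense level: 22.
Criminal history: 11 prior points → Category IV (11+).
Level 22 falls in the 19-30 band.
Grid: Level 19-30 × Category IV = 59-65 months.

59-65 months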